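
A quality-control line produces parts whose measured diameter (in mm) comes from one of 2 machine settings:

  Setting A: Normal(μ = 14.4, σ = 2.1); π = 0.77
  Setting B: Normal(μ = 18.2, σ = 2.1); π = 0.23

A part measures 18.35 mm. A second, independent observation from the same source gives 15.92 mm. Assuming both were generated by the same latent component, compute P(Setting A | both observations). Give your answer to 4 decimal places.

0.4426

Posterior ∝ prior × likelihood, so P(k | x) ∝ π_k f_k(x); normalise over all components.
Since both observations come from the same component, the likelihood for component k is f_k(x₁)·f_k(x₂).
  L_A = [0.0323913] × [0.146193] = 0.00473538
  L_B = [0.189489] × [0.105371] = 0.0199667
Prior × likelihood for each component:
  π_A·L_A = 0.77 × 0.00473538 = 0.00364624
  π_B·L_B = 0.23 × 0.0199667 = 0.00459234
Evidence: 0.00364624 + 0.00459234 = 0.00823858
P(Setting A | x₁,x₂) ≈ 0.4426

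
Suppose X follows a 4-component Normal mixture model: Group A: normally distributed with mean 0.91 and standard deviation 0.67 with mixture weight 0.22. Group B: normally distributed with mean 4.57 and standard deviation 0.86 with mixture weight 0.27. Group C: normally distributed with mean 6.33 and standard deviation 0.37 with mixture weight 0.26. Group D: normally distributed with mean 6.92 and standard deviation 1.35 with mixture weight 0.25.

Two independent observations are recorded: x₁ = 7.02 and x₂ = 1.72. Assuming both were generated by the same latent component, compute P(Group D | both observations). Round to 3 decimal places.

0.759

The responsibility of component k is π_k f_k(x) divided by Σ_j π_j f_j(x).
Since both observations come from the same component, the likelihood for component k is f_k(x₁)·f_k(x₂).
  f_A = [(1/(0.67·√(2π)))·exp(−(7.02−0.91)²/(2·0.67²)) = 0.595436·exp(-41.58176) = 5.20126e-19] × [0.286721] = 1.49131e-19
  f_B = [(1/(0.86·√(2π)))·exp(−(7.02−4.57)²/(2·0.86²)) = 0.463886·exp(-4.05794) = 0.00801811] × [0.00191266] = 1.53359e-05
  f_C = [(1/(0.37·√(2π)))·exp(−(7.02−6.33)²/(2·0.37²)) = 1.078222·exp(-1.73886) = 0.189466] × [2.10463e-34] = 3.98756e-35
  f_D = [(1/(1.35·√(2π)))·exp(−(7.02−6.92)²/(2·1.35²)) = 0.295513·exp(-0.00274) = 0.294703] × [0.000177343] = 5.22636e-05
Multiply by the mixture weights:
  π_A·f_A = 0.22 × 1.49131e-19 = 3.28088e-20
  π_B·f_B = 0.27 × 1.53359e-05 = 4.1407e-06
  π_C·f_C = 0.26 × 3.98756e-35 = 1.03677e-35
  π_D·f_D = 0.25 × 5.22636e-05 = 1.30659e-05
Normaliser: 3.28088e-20 + 4.1407e-06 + 1.03677e-35 + 1.30659e-05 = 1.72066e-05
Responsibility of Group D: 1.30659e-05 / 1.72066e-05 ≈ 0.759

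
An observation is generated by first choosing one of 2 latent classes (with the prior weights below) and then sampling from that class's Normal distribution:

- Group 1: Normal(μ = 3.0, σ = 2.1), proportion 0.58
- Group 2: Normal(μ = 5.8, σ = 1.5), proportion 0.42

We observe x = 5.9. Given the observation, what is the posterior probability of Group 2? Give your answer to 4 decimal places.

Apply Bayes' rule: the posterior for each component is proportional to its prior times its likelihood at x.
Evaluate each component's likelihood at the observed value:
  L_1 = (1/(2.1·√(2π)))·exp(−(5.9−3.0)²/(2·2.1²)) = 0.189973·exp(-0.95351) = 0.0732124
  L_2 = (1/(1.5·√(2π)))·exp(−(5.9−5.8)²/(2·1.5²)) = 0.265962·exp(-0.00222) = 0.265371
Unnormalised posteriors:
  P(Z=1)·L_1 = 0.58 × 0.0732124 = 0.0424632
  P(Z=2)·L_2 = 0.42 × 0.265371 = 0.111456
Denominator: 0.0424632 + 0.111456 = 0.153919
Responsibility of Group 2: 0.111456 / 0.153919 ≈ 0.7241

0.7241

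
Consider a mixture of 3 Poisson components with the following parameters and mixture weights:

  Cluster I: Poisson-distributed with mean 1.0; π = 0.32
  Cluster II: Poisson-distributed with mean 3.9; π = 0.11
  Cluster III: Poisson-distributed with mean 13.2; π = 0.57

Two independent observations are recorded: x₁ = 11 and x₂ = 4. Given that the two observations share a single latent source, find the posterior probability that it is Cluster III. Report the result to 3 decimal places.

Apply Bayes' rule: the posterior for each component is proportional to its prior times its likelihood at x.
Since both observations come from the same component, the likelihood for component k is f_k(x₁)·f_k(x₂).
  f_I = [e^(−1.0)·1.0^11/11! = 9.21616e-09] × [0.0153283] = 1.41268e-10
  f_II = [e^(−3.9)·3.9^11/11! = 0.00160993] × [0.195119] = 0.000314127
  f_III = [e^(−13.2)·13.2^11/11! = 0.0982812] × [0.00234098] = 0.000230074
Multiply by the mixture weights:
  P(Z=I)·f_I = 0.32 × 1.41268e-10 = 4.52058e-11
  P(Z=II)·f_II = 0.11 × 0.000314127 = 3.4554e-05
  P(Z=III)·f_III = 0.57 × 0.000230074 = 0.000131142
Evidence: 4.52058e-11 + 3.4554e-05 + 0.000131142 = 0.000165696
P(Cluster III | data) = 0.000131142 / 0.000165696 ≈ 0.791

0.791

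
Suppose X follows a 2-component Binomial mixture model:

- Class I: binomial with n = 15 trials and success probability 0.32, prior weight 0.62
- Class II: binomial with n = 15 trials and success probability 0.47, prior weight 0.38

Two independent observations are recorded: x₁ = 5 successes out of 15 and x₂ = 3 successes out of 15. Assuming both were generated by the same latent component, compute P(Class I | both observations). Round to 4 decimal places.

P(component k | x) = π_k·f_k(x) / marginal(x), where marginal(x) = Σ_j π_j·f_j(x).
Since both observations come from the same component, the likelihood for component k is f_k(x₁)·f_k(x₂).
  p_I = [C(15,5)·0.32^5·0.68^10 = 3003·0.00335544·0.0211392 = 0.213007] × [0.145736] = 0.0310429
  p_II = [C(15,5)·0.47^5·0.53^10 = 3003·0.0229345·0.00174887 = 0.120449] × [0.0232068] = 0.00279524
Prior × likelihood for each component:
  π_I·p_I = 0.62 × 0.0310429 = 0.0192466
  π_II·p_II = 0.38 × 0.00279524 = 0.00106219
Evidence: 0.0192466 + 0.00106219 = 0.0203088
So the posterior for Class I is 0.0192466 / 0.0203088 ≈ 0.9477.

0.9477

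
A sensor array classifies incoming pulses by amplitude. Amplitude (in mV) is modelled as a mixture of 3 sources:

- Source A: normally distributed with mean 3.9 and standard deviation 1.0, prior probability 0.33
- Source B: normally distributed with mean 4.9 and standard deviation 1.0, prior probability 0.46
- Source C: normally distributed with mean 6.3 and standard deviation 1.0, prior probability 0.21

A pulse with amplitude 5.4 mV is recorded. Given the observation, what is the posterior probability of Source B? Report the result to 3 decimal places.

Posterior ∝ prior × likelihood, so P(k | x) ∝ w_k f_k(x); normalise over all components.
Normal densities:
  f_A = (1/(1.0·√(2π)))·exp(−(5.4−3.9)²/(2·1.0²)) = 0.398942·exp(-1.12500) = 0.129518
  f_B = (1/(1.0·√(2π)))·exp(−(5.4−4.9)²/(2·1.0²)) = 0.398942·exp(-0.12500) = 0.352065
  f_C = (1/(1.0·√(2π)))·exp(−(5.4−6.3)²/(2·1.0²)) = 0.398942·exp(-0.40500) = 0.266085
Multiply by the mixture weights:
  w_A·f_A = 0.33 × 0.129518 = 0.0427408
  w_B·f_B = 0.46 × 0.352065 = 0.16195
  w_C·f_C = 0.21 × 0.266085 = 0.0558779
Normaliser: 0.0427408 + 0.16195 + 0.0558779 = 0.260569
P(Source B | the observation) = 0.16195 / 0.260569 ≈ 0.622

0.622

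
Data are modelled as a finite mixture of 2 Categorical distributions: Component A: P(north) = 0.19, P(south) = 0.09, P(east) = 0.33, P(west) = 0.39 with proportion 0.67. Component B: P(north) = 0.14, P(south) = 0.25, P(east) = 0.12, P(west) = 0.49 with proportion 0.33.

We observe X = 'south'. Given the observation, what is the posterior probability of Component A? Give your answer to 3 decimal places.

By Bayes' theorem, P(k | x) = w_k f_k(x) / Σ_j w_j f_j(x).
Categorical probabilities:
  f_A = P(south | comp) = 0.09
  f_B = P(south | comp) = 0.25
Multiply by the mixture weights:
  w_A·f_A = 0.67 × 0.09 = 0.0603
  w_B·f_B = 0.33 × 0.25 = 0.0825
Evidence: 0.0603 + 0.0825 = 0.1428
So the posterior for Component A is 0.0603 / 0.1428 ≈ 0.422.

0.422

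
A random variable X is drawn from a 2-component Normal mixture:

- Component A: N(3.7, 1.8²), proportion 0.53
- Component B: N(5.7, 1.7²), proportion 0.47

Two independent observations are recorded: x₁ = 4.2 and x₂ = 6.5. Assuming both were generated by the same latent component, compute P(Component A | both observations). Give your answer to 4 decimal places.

P(component k | x) = π_k·f_k(x) / marginal(x), where marginal(x) = Σ_j π_j·f_j(x).
Since both observations come from the same component, the likelihood for component k is f_k(x₁)·f_k(x₂).
  L_A = [(1/(1.8·√(2π)))·exp(−(4.2−3.7)²/(2·1.8²)) = 0.221635·exp(-0.03858) = 0.213247] × [0.066099] = 0.0140954
  L_B = [(1/(1.7·√(2π)))·exp(−(4.2−5.7)²/(2·1.7²)) = 0.234672·exp(-0.38927) = 0.159002] × [0.210074] = 0.0334022
Prior × likelihood for each component:
  π_A·L_A = 0.53 × 0.0140954 = 0.00747056
  π_B·L_B = 0.47 × 0.0334022 = 0.015699
Sum: 0.00747056 + 0.015699 = 0.0231696
P(Component A | x) ≈ 0.3224

0.3224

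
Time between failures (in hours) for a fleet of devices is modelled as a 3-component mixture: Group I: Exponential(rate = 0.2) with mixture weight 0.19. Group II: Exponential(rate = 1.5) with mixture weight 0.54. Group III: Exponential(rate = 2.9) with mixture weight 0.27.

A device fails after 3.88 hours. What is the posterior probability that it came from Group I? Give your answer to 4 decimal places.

0.8787

The responsibility of component k is P(Z=k) f_k(x) divided by Σ_j P(Z=j) f_j(x).
Exponential densities:
  L_I = 0.2·e^(−0.2·3.88) = 0.2·e^(−0.7760) = 0.0920487
  L_II = 1.5·e^(−1.5·3.88) = 1.5·e^(−5.8200) = 0.00445141
  L_III = 2.9·e^(−2.9·3.88) = 2.9·e^(−11.2520) = 3.76458e-05
Weight by the priors:
  P(Z=I)·L_I = 0.19 × 0.0920487 = 0.0174892
  P(Z=II)·L_II = 0.54 × 0.00445141 = 0.00240376
  P(Z=III)·L_III = 0.27 × 3.76458e-05 = 1.01644e-05
Evidence: 0.0174892 + 0.00240376 + 1.01644e-05 = 0.0199032
P(Group I | data) = 0.0174892 / 0.0199032 ≈ 0.8787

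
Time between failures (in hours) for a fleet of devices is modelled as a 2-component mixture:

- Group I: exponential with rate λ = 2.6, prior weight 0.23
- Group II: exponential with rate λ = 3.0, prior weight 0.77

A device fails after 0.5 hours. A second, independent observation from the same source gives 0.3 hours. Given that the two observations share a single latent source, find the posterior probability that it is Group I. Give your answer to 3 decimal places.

Apply Bayes' rule: the posterior for each component is proportional to its prior times its likelihood at x.
Since both observations come from the same component, the likelihood for component k is f_k(x₁)·f_k(x₂).
  L_I = [2.6·e^(−2.6·0.5) = 2.6·e^(−1.3000) = 0.708583] × [1.19186] = 0.844528
  L_II = [3.0·e^(−3.0·0.5) = 3.0·e^(−1.5000) = 0.66939] × [1.21971] = 0.816462
Unnormalised posteriors:
  π_I·L_I = 0.23 × 0.844528 = 0.194241
  π_II·L_II = 0.77 × 0.816462 = 0.628675
Sum: 0.194241 + 0.628675 = 0.822917
Responsibility of Group I: 0.194241 / 0.822917 ≈ 0.236

0.236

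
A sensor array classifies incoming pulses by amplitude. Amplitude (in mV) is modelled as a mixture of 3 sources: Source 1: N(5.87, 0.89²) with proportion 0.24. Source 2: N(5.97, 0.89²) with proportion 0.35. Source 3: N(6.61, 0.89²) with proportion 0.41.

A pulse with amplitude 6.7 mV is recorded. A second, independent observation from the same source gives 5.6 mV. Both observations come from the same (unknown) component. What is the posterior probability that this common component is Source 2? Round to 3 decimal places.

Apply Bayes' rule: the posterior for each component is proportional to its prior times its likelihood at x.
Since both observations come from the same component, the likelihood for component k is f_k(x₁)·f_k(x₂).
  f_1 = [(1/(0.89·√(2π)))·exp(−(6.7−5.87)²/(2·0.89²)) = 0.448250·exp(-0.43486) = 0.290178] × [0.42809] = 0.124222
  f_2 = [(1/(0.89·√(2π)))·exp(−(6.7−5.97)²/(2·0.89²)) = 0.448250·exp(-0.33638) = 0.320207] × [0.41114] = 0.13165
  f_3 = [(1/(0.89·√(2π)))·exp(−(6.7−6.61)²/(2·0.89²)) = 0.448250·exp(-0.00511) = 0.445964] × [0.235434] = 0.104995
Multiply by the mixture weights:
  π_1·f_1 = 0.24 × 0.124222 = 0.0298133
  π_2·f_2 = 0.35 × 0.13165 = 0.0460774
  π_3·f_3 = 0.41 × 0.104995 = 0.0430479
Evidence: 0.0298133 + 0.0460774 + 0.0430479 = 0.118939
So the posterior for Source 2 is 0.0460774 / 0.118939 ≈ 0.387.

0.387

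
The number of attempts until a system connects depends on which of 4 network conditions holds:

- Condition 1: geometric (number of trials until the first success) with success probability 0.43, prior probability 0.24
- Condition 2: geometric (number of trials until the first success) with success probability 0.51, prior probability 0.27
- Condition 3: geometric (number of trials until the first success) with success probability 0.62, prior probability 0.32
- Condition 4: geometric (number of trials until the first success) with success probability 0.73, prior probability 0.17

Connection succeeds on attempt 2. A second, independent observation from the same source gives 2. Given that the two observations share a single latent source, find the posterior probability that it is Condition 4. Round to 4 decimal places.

0.1187

Apply Bayes' rule: the posterior for each component is proportional to its prior times its likelihood at x.
Since both observations come from the same component, the likelihood for component k is f_k(x₁)·f_k(x₂).
  f_1 = [0.43·(1−0.43)^1 = 0.43·0.57 = 0.2451] × [0.2451] = 0.060074
  f_2 = [0.51·(1−0.51)^1 = 0.51·0.49 = 0.2499] × [0.2499] = 0.06245
  f_3 = [0.62·(1−0.62)^1 = 0.62·0.38 = 0.2356] × [0.2356] = 0.0555074
  f_4 = [0.73·(1−0.73)^1 = 0.73·0.27 = 0.1971] × [0.1971] = 0.0388484
Weight by the priors:
  w_1·f_1 = 0.24 × 0.060074 = 0.0144178
  w_2·f_2 = 0.27 × 0.06245 = 0.0168615
  w_3·f_3 = 0.32 × 0.0555074 = 0.0177624
  w_4·f_4 = 0.17 × 0.0388484 = 0.00660423
Sum: 0.0144178 + 0.0168615 + 0.0177624 + 0.00660423 = 0.0556459
So the posterior for Condition 4 is 0.00660423 / 0.0556459 ≈ 0.1187.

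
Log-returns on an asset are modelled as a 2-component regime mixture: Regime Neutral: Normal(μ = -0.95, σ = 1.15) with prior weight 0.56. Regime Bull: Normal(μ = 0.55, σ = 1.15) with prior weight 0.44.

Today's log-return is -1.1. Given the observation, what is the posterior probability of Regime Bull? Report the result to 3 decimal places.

0.221

Posterior ∝ prior × likelihood, so P(k | x) ∝ π_k f_k(x); normalise over all components.
Component likelihoods at x = -1.1:
  L_Neutral = 0.343968
  L_Bull = 0.123935
Multiply by the mixture weights:
  π_Neutral·L_Neutral = 0.56 × 0.343968 = 0.192622
  π_Bull·L_Bull = 0.44 × 0.123935 = 0.0545312
Sum: 0.192622 + 0.0545312 = 0.247153
So the posterior for Regime Bull is 0.0545312 / 0.247153 ≈ 0.221.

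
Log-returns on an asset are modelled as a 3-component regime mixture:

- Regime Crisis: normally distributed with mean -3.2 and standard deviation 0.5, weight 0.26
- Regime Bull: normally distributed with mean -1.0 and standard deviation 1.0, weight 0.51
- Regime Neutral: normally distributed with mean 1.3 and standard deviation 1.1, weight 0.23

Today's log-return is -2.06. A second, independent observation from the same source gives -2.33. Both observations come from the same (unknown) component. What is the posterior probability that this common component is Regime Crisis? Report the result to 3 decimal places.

0.124

By Bayes' theorem, P(k | x) = π_k f_k(x) / Σ_j π_j f_j(x).
Since both observations come from the same component, the likelihood for component k is f_k(x₁)·f_k(x₂).
  p_Crisis = [(1/(0.5·√(2π)))·exp(−(-2.06−-3.2)²/(2·0.5²)) = 0.797885·exp(-2.59920) = 0.0593092] × [0.175592] = 0.0104142
  p_Bull = [(1/(1.0·√(2π)))·exp(−(-2.06−-1.0)²/(2·1.0²)) = 0.398942·exp(-0.56180) = 0.22747] × [0.16474] = 0.0374733
  p_Neutral = [(1/(1.1·√(2π)))·exp(−(-2.06−1.3)²/(2·1.1²)) = 0.362675·exp(-4.66512) = 0.0034157] × [0.00156597] = 5.34889e-06
Unnormalised posteriors:
  π_Crisis·p_Crisis = 0.26 × 0.0104142 = 0.0027077
  π_Bull·p_Bull = 0.51 × 0.0374733 = 0.0191114
  π_Neutral·p_Neutral = 0.23 × 5.34889e-06 = 1.23024e-06
Denominator: 0.0027077 + 0.0191114 + 1.23024e-06 = 0.0218203
So the posterior for Regime Crisis is 0.0027077 / 0.0218203 ≈ 0.124.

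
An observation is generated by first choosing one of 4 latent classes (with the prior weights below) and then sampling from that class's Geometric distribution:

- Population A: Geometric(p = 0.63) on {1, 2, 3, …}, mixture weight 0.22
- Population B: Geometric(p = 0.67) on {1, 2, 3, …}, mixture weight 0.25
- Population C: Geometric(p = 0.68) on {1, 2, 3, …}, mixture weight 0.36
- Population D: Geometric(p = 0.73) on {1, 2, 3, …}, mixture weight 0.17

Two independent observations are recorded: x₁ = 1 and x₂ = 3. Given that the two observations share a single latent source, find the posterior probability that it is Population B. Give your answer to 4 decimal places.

The responsibility of component k is w_k f_k(x) divided by Σ_j w_j f_j(x).
Since both observations come from the same component, the likelihood for component k is f_k(x₁)·f_k(x₂).
  p_A = [0.63] × [0.086247] = 0.0543356
  p_B = [0.67] × [0.072963] = 0.0488852
  p_C = [0.68] × [0.069632] = 0.0473498
  p_D = [0.73] × [0.053217] = 0.0388484
Prior × likelihood for each component:
  w_A·p_A = 0.22 × 0.0543356 = 0.0119538
  w_B·p_B = 0.25 × 0.0488852 = 0.0122213
  w_C·p_C = 0.36 × 0.0473498 = 0.0170459
  w_D·p_D = 0.17 × 0.0388484 = 0.00660423
Normaliser: 0.0119538 + 0.0122213 + 0.0170459 + 0.00660423 = 0.0478253
P(Population B | x₁, x₂) ≈ 0.2555

0.2555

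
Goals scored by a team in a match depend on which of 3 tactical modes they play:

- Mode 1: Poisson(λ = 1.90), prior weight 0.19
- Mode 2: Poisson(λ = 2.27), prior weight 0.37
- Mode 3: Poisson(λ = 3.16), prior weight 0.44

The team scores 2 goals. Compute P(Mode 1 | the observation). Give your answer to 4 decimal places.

By Bayes' theorem, P(k | x) = w_k f_k(x) / Σ_j w_j f_j(x).
Component likelihoods at x = 2 goals:
  p_1 = 0.269971
  p_2 = 0.266179
  p_3 = 0.211823
Prior × likelihood for each component:
  w_1·p_1 = 0.19 × 0.269971 = 0.0512946
  w_2·p_2 = 0.37 × 0.266179 = 0.0984861
  w_3·p_3 = 0.44 × 0.211823 = 0.0932022
Denominator: 0.0512946 + 0.0984861 + 0.0932022 = 0.242983
So the posterior for Mode 1 is 0.0512946 / 0.242983 ≈ 0.2111.

0.2111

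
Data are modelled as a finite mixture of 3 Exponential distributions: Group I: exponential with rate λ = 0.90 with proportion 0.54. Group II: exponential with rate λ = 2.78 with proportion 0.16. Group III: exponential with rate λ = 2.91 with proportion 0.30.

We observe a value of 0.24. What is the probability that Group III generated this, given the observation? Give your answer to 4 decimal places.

0.4119

Posterior ∝ prior × likelihood, so P(k | x) ∝ π_k f_k(x); normalise over all components.
Evaluate each component's likelihood at the observed value:
  f_I = 0.90·e^(−0.90·0.24) = 0.90·e^(−0.2160) = 0.725162
  f_II = 2.78·e^(−2.78·0.24) = 2.78·e^(−0.6672) = 1.42654
  f_III = 2.91·e^(−2.91·0.24) = 2.91·e^(−0.6984) = 1.44738
Unnormalised posteriors:
  π_I·f_I = 0.54 × 0.725162 = 0.391587
  π_II·f_II = 0.16 × 1.42654 = 0.228246
  π_III·f_III = 0.30 × 1.44738 = 0.434213
Marginal: 0.391587 + 0.228246 + 0.434213 = 1.05405
P(Group III | x) = 0.434213 / 1.05405 ≈ 0.4119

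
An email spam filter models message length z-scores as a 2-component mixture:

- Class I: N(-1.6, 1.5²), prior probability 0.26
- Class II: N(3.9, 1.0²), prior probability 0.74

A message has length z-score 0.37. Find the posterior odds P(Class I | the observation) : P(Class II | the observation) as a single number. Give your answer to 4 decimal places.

Since P(k|x) ∝ π_k f_k(x), the posterior odds are π_i f_i(x) / (π_j f_j(x)).
Component likelihoods at x = 0.37:
  f_I = (1/(1.5·√(2π)))·exp(−(0.37−-1.6)²/(2·1.5²)) = 0.265962·exp(-0.86242) = 0.112273
  f_II = (1/(1.0·√(2π)))·exp(−(0.37−3.9)²/(2·1.0²)) = 0.398942·exp(-6.23045) = 0.000785344
0.0291909 / 0.000581155 ≈ 50.2291

50.2291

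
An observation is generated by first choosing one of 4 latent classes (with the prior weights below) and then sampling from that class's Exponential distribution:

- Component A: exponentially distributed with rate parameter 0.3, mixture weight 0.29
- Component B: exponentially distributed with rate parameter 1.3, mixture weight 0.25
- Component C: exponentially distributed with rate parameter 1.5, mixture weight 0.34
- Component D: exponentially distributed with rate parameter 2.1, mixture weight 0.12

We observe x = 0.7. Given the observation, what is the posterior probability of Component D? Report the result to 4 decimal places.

0.1324

The responsibility of component k is w_k f_k(x) divided by Σ_j w_j f_j(x).
Evaluate each component's likelihood at the observed value:
  p_A = 0.243175
  p_B = 0.523281
  p_C = 0.524907
  p_D = 0.482844
Prior × likelihood for each component:
  w_A·p_A = 0.29 × 0.243175 = 0.0705208
  w_B·p_B = 0.25 × 0.523281 = 0.13082
  w_C·p_C = 0.34 × 0.524907 = 0.178468
  w_D·p_D = 0.12 × 0.482844 = 0.0579412
Denominator: 0.0705208 + 0.13082 + 0.178468 + 0.0579412 = 0.437751
P(Component D | the observation) ≈ 0.1324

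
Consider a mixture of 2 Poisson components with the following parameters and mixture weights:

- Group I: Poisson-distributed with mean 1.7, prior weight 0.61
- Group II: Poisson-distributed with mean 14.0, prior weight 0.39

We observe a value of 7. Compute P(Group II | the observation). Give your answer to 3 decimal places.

0.882

Apply Bayes' rule: the posterior for each component is proportional to its prior times its likelihood at x.
Poisson probabilities:
  L_I = e^(−1.7)·1.7^7/7! = 0.00148734
  L_II = e^(−14.0)·14.0^7/7! = 0.0173917
Multiply by the mixture weights:
  P(Z=I)·L_I = 0.61 × 0.00148734 = 0.00090728
  P(Z=II)·L_II = 0.39 × 0.0173917 = 0.00678278
Evidence: 0.00090728 + 0.00678278 = 0.00769006
P(Group II | data) ≈ 0.882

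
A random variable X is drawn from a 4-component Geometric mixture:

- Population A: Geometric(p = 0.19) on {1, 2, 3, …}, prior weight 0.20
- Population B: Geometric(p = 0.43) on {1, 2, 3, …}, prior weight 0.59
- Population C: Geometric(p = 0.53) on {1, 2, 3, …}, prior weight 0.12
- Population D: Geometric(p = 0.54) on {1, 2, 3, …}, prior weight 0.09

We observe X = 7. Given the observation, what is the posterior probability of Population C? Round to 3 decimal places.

By Bayes' theorem, P(k | x) = P(Z=k) f_k(x) / Σ_j P(Z=j) f_j(x).
Evaluate each component's likelihood at the observed value:
  f_A = 0.0536616
  f_B = 0.0147475
  f_C = 0.00571298
  f_D = 0.00511612
Prior × likelihood for each component:
  P(Z=A)·f_A = 0.20 × 0.0536616 = 0.0107323
  P(Z=B)·f_B = 0.59 × 0.0147475 = 0.00870101
  P(Z=C)·f_C = 0.12 × 0.00571298 = 0.000685558
  P(Z=D)·f_D = 0.09 × 0.00511612 = 0.000460451
Sum: 0.0107323 + 0.00870101 + 0.000685558 + 0.000460451 = 0.0205793
P(Population C | the observation) = 0.000685558 / 0.0205793 ≈ 0.033

0.033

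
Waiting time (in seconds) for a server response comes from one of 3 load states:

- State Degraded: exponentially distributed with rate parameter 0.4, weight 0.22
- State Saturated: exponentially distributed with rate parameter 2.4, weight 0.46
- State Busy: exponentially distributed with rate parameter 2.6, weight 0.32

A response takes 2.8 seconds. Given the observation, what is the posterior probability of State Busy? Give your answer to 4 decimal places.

0.0187

Apply Bayes' rule: the posterior for each component is proportional to its prior times its likelihood at x.
Component likelihoods at x = 2.8 seconds:
  p_Degraded = 0.4·e^(−0.4·2.8) = 0.4·e^(−1.1200) = 0.130512
  p_Saturated = 2.4·e^(−2.4·2.8) = 2.4·e^(−6.7200) = 0.00289569
  p_Busy = 2.6·e^(−2.6·2.8) = 2.6·e^(−7.2800) = 0.00179188
Unnormalised posteriors:
  π_Degraded·p_Degraded = 0.22 × 0.130512 = 0.0287126
  π_Saturated·p_Saturated = 0.46 × 0.00289569 = 0.00133202
  π_Busy·p_Busy = 0.32 × 0.00179188 = 0.000573402
Normaliser: 0.0287126 + 0.00133202 + 0.000573402 = 0.030618
P(State Busy | the observation) ≈ 0.0187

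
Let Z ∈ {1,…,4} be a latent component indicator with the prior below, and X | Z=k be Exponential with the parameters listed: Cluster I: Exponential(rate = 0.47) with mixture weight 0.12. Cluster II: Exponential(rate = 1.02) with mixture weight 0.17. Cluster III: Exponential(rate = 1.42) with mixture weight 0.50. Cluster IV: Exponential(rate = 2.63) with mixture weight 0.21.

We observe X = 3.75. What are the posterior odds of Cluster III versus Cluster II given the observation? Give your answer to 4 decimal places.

0.9136

Only the two components matter; the odds are (π_i f_i(x)) / (π_j f_j(x)).
Component likelihoods at x = 3.75:
  L_I = 0.0806592
  L_II = 0.0222548
  L_III = 0.00691306
  L_IV = 0.000137002
Odds = (0.50/0.17) × (0.00691306/0.0222548) = 2.94118 × 0.310632 ≈ 0.9136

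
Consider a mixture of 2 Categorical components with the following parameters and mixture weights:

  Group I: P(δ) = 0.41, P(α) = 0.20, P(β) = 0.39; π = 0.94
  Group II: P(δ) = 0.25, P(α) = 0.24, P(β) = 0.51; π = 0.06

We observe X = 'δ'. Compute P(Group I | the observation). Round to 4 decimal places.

0.9625

By Bayes' theorem, P(k | x) = w_k f_k(x) / Σ_j w_j f_j(x).
Categorical probabilities:
  f_I = P(δ | comp) = 0.41
  f_II = P(δ | comp) = 0.25
Multiply by the mixture weights:
  w_I·f_I = 0.94 × 0.41 = 0.3854
  w_II·f_II = 0.06 × 0.25 = 0.015
Evidence: 0.3854 + 0.015 = 0.4004
Responsibility of Group I: 0.3854 / 0.4004 ≈ 0.9625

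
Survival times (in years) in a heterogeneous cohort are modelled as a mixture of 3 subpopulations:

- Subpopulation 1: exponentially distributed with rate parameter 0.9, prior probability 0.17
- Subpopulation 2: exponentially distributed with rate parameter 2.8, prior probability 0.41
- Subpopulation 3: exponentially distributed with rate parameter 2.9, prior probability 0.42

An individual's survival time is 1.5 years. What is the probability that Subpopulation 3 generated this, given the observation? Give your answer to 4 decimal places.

The responsibility of component k is w_k f_k(x) divided by Σ_j w_j f_j(x).
Exponential densities:
  L_1 = 0.233316
  L_2 = 0.0419876
  L_3 = 0.0374298
Unnormalised posteriors:
  w_1·L_1 = 0.17 × 0.233316 = 0.0396638
  w_2·L_2 = 0.41 × 0.0419876 = 0.0172149
  w_3·L_3 = 0.42 × 0.0374298 = 0.0157205
Marginal: 0.0396638 + 0.0172149 + 0.0157205 = 0.0725992
P(Subpopulation 3 | the observation) = 0.0157205 / 0.0725992 ≈ 0.2165

0.2165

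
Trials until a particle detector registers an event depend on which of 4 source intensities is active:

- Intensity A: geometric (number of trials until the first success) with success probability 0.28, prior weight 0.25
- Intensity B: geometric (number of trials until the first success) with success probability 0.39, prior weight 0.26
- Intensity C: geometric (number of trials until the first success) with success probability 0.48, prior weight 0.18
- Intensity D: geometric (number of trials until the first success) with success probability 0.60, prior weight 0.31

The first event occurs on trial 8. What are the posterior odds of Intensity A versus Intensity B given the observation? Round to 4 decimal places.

Only the two components matter; the odds are (π_i f_i(x)) / (π_j f_j(x)).
Evaluate each component's likelihood at the observed value:
  L_A = 0.28·(1−0.28)^7 = 0.28·0.100306 = 0.0280857
  L_B = 0.39·(1−0.39)^7 = 0.39·0.0314274 = 0.0122567
  L_C = 0.48·(1−0.48)^7 = 0.48·0.0102807 = 0.00493474
  L_D = 0.60·(1−0.60)^7 = 0.60·0.0016384 = 0.00098304
0.00702143 / 0.00318674 ≈ 2.2033

2.2033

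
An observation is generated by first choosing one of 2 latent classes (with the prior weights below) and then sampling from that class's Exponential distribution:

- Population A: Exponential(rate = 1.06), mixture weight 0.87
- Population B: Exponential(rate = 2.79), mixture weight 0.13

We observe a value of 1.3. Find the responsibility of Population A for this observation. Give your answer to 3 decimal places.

The responsibility of component k is π_k f_k(x) divided by Σ_j π_j f_j(x).
Exponential densities:
  f_A = 0.267207
  f_B = 0.0742024
Weight by the priors:
  π_A·f_A = 0.87 × 0.267207 = 0.23247
  π_B·f_B = 0.13 × 0.0742024 = 0.00964632
Marginal: 0.23247 + 0.00964632 = 0.242117
So the posterior for Population A is 0.23247 / 0.242117 ≈ 0.960.

0.960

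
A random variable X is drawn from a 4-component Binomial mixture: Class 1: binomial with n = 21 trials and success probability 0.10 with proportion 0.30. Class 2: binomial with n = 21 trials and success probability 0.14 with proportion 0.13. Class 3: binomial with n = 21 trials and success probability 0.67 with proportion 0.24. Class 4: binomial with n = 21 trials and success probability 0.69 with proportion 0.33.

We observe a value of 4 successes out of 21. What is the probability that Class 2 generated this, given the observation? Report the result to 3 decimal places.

0.435

P(component k | x) = w_k·f_k(x) / marginal(x), where marginal(x) = Σ_j w_j·f_j(x).
Component likelihoods at x = 4 successes out of 21:
  L_1 = C(21,4)·0.10^4·0.90^17 = 5985·0.0001·0.166772 = 0.0998129
  L_2 = C(21,4)·0.14^4·0.86^17 = 5985·0.00038416·0.076997 = 0.177031
  L_3 = C(21,4)·0.67^4·0.33^17 = 5985·0.201511·6.52735e-09 = 7.87228e-06
  L_4 = C(21,4)·0.69^4·0.31^17 = 5985·0.226671·2.25501e-09 = 3.05921e-06
Prior × likelihood for each component:
  w_1·L_1 = 0.30 × 0.0998129 = 0.0299439
  w_2·L_2 = 0.13 × 0.177031 = 0.0230141
  w_3·L_3 = 0.24 × 7.87228e-06 = 1.88935e-06
  w_4·L_4 = 0.33 × 3.05921e-06 = 1.00954e-06
Evidence: 0.0299439 + 0.0230141 + 1.88935e-06 + 1.00954e-06 = 0.0529608
P(Class 2 | data) ≈ 0.435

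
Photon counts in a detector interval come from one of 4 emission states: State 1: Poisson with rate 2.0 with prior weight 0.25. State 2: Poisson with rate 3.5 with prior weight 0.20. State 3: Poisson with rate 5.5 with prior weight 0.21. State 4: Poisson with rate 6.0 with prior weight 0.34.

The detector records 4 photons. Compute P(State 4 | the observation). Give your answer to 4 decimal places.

Posterior ∝ prior × likelihood, so P(k | x) ∝ P(Z=k) f_k(x); normalise over all components.
Poisson probabilities:
  p_1 = e^(−2.0)·2.0^4/4! = 0.0902235
  p_2 = e^(−3.5)·3.5^4/4! = 0.188812
  p_3 = e^(−5.5)·5.5^4/4! = 0.155819
  p_4 = e^(−6.0)·6.0^4/4! = 0.133853
Prior × likelihood for each component:
  P(Z=1)·p_1 = 0.25 × 0.0902235 = 0.0225559
  P(Z=2)·p_2 = 0.20 × 0.188812 = 0.0377625
  P(Z=3)·p_3 = 0.21 × 0.155819 = 0.0327219
  P(Z=4)·p_4 = 0.34 × 0.133853 = 0.0455099
Evidence: 0.0225559 + 0.0377625 + 0.0327219 + 0.0455099 = 0.13855
Responsibility of State 4: 0.0455099 / 0.13855 ≈ 0.3285

0.3285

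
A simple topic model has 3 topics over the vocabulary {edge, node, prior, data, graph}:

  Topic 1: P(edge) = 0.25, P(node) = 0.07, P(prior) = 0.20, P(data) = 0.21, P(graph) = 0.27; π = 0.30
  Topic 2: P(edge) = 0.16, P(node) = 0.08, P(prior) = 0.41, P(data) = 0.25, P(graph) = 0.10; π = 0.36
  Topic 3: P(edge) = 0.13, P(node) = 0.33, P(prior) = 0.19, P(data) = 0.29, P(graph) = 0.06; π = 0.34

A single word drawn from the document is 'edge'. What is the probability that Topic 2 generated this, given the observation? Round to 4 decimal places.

0.3258

Posterior ∝ prior × likelihood, so P(k | x) ∝ w_k f_k(x); normalise over all components.
Component likelihoods at x = 'edge':
  f_1 = P(edge | comp) = 0.25
  f_2 = P(edge | comp) = 0.16
  f_3 = P(edge | comp) = 0.13
Weight by the priors:
  w_1·f_1 = 0.30 × 0.25 = 0.075
  w_2·f_2 = 0.36 × 0.16 = 0.0576
  w_3·f_3 = 0.34 × 0.13 = 0.0442
Marginal: 0.075 + 0.0576 + 0.0442 = 0.1768
Responsibility of Topic 2: 0.0576 / 0.1768 ≈ 0.3258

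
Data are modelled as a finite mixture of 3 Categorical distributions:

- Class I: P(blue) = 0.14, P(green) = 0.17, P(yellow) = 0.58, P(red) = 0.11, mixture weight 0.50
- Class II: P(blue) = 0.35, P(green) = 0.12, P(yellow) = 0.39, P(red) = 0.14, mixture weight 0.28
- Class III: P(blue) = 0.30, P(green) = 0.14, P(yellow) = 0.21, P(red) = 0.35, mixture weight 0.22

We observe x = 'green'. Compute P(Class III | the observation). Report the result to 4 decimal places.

0.2062

The responsibility of component k is w_k f_k(x) divided by Σ_j w_j f_j(x).
Categorical probabilities:
  p_I = P(green | comp) = 0.17
  p_II = P(green | comp) = 0.12
  p_III = P(green | comp) = 0.14
Weight by the priors:
  w_I·p_I = 0.50 × 0.17 = 0.085
  w_II·p_II = 0.28 × 0.12 = 0.0336
  w_III·p_III = 0.22 × 0.14 = 0.0308
Denominator: 0.085 + 0.0336 + 0.0308 = 0.1494
So the posterior for Class III is 0.0308 / 0.1494 ≈ 0.2062.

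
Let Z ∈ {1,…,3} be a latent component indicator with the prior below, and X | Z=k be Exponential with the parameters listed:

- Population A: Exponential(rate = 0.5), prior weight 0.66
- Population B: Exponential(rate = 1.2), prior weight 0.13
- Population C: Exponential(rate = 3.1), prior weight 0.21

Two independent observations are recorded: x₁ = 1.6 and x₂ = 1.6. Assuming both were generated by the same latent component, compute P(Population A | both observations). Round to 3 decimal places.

0.890

P(component k | x) = P(Z=k)·f_k(x) / marginal(x), where marginal(x) = Σ_j P(Z=j)·f_j(x).
Since both observations come from the same component, the likelihood for component k is f_k(x₁)·f_k(x₂).
  L_A = [0.5·e^(−0.5·1.6) = 0.5·e^(−0.8000) = 0.224664] × [0.224664] = 0.0504741
  L_B = [1.2·e^(−1.2·1.6) = 1.2·e^(−1.9200) = 0.175928] × [0.175928] = 0.0309508
  L_C = [3.1·e^(−3.1·1.6) = 3.1·e^(−4.9600) = 0.0217401] × [0.0217401] = 0.000472631
Weight by the priors:
  P(Z=A)·L_A = 0.66 × 0.0504741 = 0.0333129
  P(Z=B)·L_B = 0.13 × 0.0309508 = 0.0040236
  P(Z=C)·L_C = 0.21 × 0.000472631 = 9.92525e-05
Marginal: 0.0333129 + 0.0040236 + 9.92525e-05 = 0.0374358
P(Population A | x₁, x₂) = 0.0333129 / 0.0374358 ≈ 0.890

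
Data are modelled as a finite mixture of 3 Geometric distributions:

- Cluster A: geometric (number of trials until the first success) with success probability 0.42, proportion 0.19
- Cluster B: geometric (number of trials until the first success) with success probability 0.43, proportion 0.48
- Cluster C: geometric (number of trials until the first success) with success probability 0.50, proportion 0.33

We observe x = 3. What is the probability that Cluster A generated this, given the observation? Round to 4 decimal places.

0.1986

The responsibility of component k is P(Z=k) f_k(x) divided by Σ_j P(Z=j) f_j(x).
Geometric probabilities:
  f_A = 0.42·(1−0.42)^2 = 0.42·0.3364 = 0.141288
  f_B = 0.43·(1−0.43)^2 = 0.43·0.3249 = 0.139707
  f_C = 0.50·(1−0.50)^2 = 0.50·0.25 = 0.125
Multiply by the mixture weights:
  P(Z=A)·f_A = 0.19 × 0.141288 = 0.0268447
  P(Z=B)·f_B = 0.48 × 0.139707 = 0.0670594
  P(Z=C)·f_C = 0.33 × 0.125 = 0.04125
Marginal: 0.0268447 + 0.0670594 + 0.04125 = 0.135154
P(Cluster A | 3) ≈ 0.1986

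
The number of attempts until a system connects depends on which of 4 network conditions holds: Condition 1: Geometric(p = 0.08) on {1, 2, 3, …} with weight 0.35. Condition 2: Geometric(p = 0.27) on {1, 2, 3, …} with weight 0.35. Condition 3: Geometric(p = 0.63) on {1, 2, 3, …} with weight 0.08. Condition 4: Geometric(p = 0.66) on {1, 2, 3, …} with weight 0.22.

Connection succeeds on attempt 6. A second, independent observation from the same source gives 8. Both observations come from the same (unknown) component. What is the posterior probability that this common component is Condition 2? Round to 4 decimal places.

By Bayes' theorem, P(k | x) = π_k f_k(x) / Σ_j π_j f_j(x).
Since both observations come from the same component, the likelihood for component k is f_k(x₁)·f_k(x₂).
  f_1 = [0.0527265] × [0.0446277] = 0.00235306
  f_2 = [0.0559729] × [0.029828] = 0.00166956
  f_3 = [0.00436867] × [0.000598071] = 2.61277e-06
  f_4 = [0.00299874] × [0.000346654] = 1.03952e-06
Prior × likelihood for each component:
  π_1·f_1 = 0.35 × 0.00235306 = 0.000823573
  π_2·f_2 = 0.35 × 0.00166956 = 0.000584346
  π_3·f_3 = 0.08 × 2.61277e-06 = 2.09022e-07
  π_4·f_4 = 0.22 × 1.03952e-06 = 2.28695e-07
Denominator: 0.000823573 + 0.000584346 + 2.09022e-07 + 2.28695e-07 = 0.00140836
P(Condition 2 | x₁, x₂) ≈ 0.4149

0.4149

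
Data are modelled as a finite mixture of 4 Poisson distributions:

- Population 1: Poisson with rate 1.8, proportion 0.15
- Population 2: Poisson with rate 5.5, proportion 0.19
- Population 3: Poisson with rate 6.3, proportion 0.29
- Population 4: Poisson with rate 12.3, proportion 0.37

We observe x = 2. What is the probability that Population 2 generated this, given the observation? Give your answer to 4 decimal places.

By Bayes' theorem, P(k | x) = P(Z=k) f_k(x) / Σ_j P(Z=j) f_j(x).
Evaluate each component's likelihood at the observed value:
  f_1 = 0.267784
  f_2 = 0.0618124
  f_3 = 0.0364415
  f_4 = 0.000344317
Weight by the priors:
  P(Z=1)·f_1 = 0.15 × 0.267784 = 0.0401676
  P(Z=2)·f_2 = 0.19 × 0.0618124 = 0.0117444
  P(Z=3)·f_3 = 0.29 × 0.0364415 = 0.010568
  P(Z=4)·f_4 = 0.37 × 0.000344317 = 0.000127397
Marginal: 0.0401676 + 0.0117444 + 0.010568 + 0.000127397 = 0.0626074
P(Population 2 | x) = 0.0117444 / 0.0626074 ≈ 0.1876

0.1876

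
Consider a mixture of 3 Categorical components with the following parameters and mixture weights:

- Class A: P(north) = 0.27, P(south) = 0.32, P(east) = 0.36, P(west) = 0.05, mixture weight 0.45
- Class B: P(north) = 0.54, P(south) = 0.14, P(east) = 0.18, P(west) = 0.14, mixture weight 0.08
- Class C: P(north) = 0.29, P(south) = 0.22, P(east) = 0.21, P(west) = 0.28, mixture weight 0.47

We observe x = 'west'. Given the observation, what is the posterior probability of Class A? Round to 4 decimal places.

The responsibility of component k is P(Z=k) f_k(x) divided by Σ_j P(Z=j) f_j(x).
Evaluate each component's likelihood at the observed value:
  L_A = 0.05
  L_B = 0.14
  L_C = 0.28
Multiply by the mixture weights:
  P(Z=A)·L_A = 0.45 × 0.05 = 0.0225
  P(Z=B)·L_B = 0.08 × 0.14 = 0.0112
  P(Z=C)·L_C = 0.47 × 0.28 = 0.1316
Marginal: 0.0225 + 0.0112 + 0.1316 = 0.1653
P(Class A | 'west') ≈ 0.1361

0.1361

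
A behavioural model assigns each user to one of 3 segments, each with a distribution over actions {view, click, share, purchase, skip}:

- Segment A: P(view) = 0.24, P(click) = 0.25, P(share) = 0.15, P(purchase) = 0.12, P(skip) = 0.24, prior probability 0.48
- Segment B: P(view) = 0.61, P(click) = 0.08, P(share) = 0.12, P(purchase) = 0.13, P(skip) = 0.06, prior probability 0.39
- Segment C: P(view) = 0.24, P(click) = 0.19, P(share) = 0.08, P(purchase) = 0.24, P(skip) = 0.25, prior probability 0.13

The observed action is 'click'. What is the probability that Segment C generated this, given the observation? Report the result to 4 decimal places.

0.1404

The responsibility of component k is π_k f_k(x) divided by Σ_j π_j f_j(x).
Categorical probabilities:
  f_A = P(click | comp) = 0.25
  f_B = P(click | comp) = 0.08
  f_C = P(click | comp) = 0.19
Prior × likelihood for each component:
  π_A·f_A = 0.48 × 0.25 = 0.12
  π_B·f_B = 0.39 × 0.08 = 0.0312
  π_C·f_C = 0.13 × 0.19 = 0.0247
Marginal: 0.12 + 0.0312 + 0.0247 = 0.1759
So the posterior for Segment C is 0.0247 / 0.1759 ≈ 0.1404.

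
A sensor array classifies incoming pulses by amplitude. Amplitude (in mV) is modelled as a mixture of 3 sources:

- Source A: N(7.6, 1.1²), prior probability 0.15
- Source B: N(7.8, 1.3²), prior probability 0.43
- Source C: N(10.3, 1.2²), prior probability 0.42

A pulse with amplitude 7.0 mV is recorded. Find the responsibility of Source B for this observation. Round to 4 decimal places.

Posterior ∝ prior × likelihood, so P(k | x) ∝ π_k f_k(x); normalise over all components.
Component likelihoods at x = 7.0 mV:
  f_A = 0.312544
  f_B = 0.253941
  f_C = 0.00757797
Prior × likelihood for each component:
  π_A·f_A = 0.15 × 0.312544 = 0.0468816
  π_B·f_B = 0.43 × 0.253941 = 0.109195
  π_C·f_C = 0.42 × 0.00757797 = 0.00318275
Marginal: 0.0468816 + 0.109195 + 0.00318275 = 0.159259
P(Source B | data) = 0.109195 / 0.159259 ≈ 0.6856

0.6856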